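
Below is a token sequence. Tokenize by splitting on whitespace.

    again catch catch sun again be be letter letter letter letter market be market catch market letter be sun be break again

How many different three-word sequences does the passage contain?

22 tokens → 20 trigram windows in total.
Repeated trigrams (each contributes count−1 duplicates):
  letter letter letter: 2
1 duplicate windows → 20 − 1 = 19 distinct.

19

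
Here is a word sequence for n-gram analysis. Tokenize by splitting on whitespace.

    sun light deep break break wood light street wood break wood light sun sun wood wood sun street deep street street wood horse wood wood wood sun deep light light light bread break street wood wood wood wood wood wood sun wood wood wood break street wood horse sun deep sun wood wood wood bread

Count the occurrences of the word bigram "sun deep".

2

Scanning the 54 overlapping bigram windows for "sun deep":
  position 27–28: sun deep
  position 49–50: sun deep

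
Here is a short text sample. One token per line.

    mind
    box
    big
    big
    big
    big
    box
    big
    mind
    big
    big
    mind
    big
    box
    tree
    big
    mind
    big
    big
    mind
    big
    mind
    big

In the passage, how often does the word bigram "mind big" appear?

Scanning the 22 overlapping bigram windows for "mind big":
  position 9–10: mind big
  position 12–13: mind big
  position 17–18: mind big
  position 20–21: mind big
  position 22–23: mind big

5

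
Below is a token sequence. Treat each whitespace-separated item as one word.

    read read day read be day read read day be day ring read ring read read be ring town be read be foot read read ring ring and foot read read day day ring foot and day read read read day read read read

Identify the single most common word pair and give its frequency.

Bigram frequencies (highest first):
  read read: 9
  read day: 4
  day read: 4
  read be: 3
  be day: 2
  day ring: 2
  … (16 more, each ≤ 2)

"read read", 9 times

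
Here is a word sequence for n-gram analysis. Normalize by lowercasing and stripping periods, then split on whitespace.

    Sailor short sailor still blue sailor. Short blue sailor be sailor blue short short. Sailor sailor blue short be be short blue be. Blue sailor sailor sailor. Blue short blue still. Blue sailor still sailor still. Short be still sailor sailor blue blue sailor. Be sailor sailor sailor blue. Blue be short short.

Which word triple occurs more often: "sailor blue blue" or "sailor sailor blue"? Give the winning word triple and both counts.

"sailor blue blue": 2 occurrences
"sailor sailor blue": 4 occurrences

"sailor sailor blue" (4 vs 2)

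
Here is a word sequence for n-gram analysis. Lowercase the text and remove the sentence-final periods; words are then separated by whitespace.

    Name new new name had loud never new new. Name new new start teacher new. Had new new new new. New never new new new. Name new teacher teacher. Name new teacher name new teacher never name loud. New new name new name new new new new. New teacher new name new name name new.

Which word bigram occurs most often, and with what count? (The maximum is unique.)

Bigram frequencies (highest first):
  new new: 14
  name new: 9
  new name: 7
  new teacher: 4
  never new: 2
  teacher new: 2
  … (15 more, each ≤ 2)

"new new", 14 times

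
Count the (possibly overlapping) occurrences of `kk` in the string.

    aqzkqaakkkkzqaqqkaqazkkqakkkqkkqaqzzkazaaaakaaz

Sliding a length-2 window over the 47 characters (46 positions):
  position 8–9: kk
  position 9–10: kk
  position 10–11: kk
  position 22–23: kk
  position 26–27: kk
  position 27–28: kk
  position 30–31: kk

7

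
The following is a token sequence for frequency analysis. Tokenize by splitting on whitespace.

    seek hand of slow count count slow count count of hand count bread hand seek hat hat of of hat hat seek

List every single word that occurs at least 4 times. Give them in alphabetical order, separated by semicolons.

count; hat; of

Unigram counts meeting the condition (at least 4 times):
  count: 5
  hat: 4
  of: 4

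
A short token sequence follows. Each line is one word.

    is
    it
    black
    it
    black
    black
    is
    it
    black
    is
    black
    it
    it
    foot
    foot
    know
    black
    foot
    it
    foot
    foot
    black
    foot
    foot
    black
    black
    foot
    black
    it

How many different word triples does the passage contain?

24

29 tokens → 27 trigram windows in total.
Repeated trigrams (each contributes count−1 duplicates):
  foot foot black: 2
  is it black: 2
  it foot foot: 2
3 duplicate windows → 27 − 3 = 24 distinct.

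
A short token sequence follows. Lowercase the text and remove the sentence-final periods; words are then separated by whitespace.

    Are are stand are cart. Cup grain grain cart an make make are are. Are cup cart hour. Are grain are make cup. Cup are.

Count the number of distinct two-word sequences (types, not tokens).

25 tokens → 24 bigram windows in total.
Repeated bigrams (each contributes count−1 duplicates):
  are are: 3
2 duplicate windows → 24 − 2 = 22 distinct.

22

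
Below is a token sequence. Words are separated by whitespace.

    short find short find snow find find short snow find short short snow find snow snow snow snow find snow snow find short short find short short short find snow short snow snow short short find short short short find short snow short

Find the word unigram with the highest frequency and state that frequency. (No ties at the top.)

Unigram frequencies (highest first):
  short: 18
  snow: 13
  find: 12

"short", 18 times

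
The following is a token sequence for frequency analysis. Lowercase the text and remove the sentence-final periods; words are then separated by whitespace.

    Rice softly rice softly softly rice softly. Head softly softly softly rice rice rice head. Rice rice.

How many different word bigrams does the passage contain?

17 tokens → 16 bigram windows in total.
Repeated bigrams (each contributes count−1 duplicates):
  rice rice: 3
  rice softly: 3
  softly rice: 3
  softly softly: 3
8 duplicate windows → 16 − 8 = 8 distinct.

8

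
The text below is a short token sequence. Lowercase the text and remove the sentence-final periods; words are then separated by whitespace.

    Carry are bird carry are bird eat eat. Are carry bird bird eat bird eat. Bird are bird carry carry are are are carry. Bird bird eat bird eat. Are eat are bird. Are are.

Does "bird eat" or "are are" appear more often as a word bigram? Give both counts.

"bird eat" (5 vs 3)

"bird eat": 5 occurrences
"are are": 3 occurrences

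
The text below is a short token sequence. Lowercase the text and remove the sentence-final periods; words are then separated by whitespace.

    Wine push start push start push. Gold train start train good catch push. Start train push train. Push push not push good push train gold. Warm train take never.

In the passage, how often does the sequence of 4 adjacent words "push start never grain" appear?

Scanning the 26 overlapping 4-gram windows for "push start never grain":
  (none found)

0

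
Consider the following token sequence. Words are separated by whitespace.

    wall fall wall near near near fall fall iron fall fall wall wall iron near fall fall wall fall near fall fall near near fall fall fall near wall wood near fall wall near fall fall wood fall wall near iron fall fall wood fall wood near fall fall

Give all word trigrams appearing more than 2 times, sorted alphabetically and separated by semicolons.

fall wall near; near fall fall

Trigram counts meeting the condition (more than 2 times):
  fall wall near: 3
  near fall fall: 6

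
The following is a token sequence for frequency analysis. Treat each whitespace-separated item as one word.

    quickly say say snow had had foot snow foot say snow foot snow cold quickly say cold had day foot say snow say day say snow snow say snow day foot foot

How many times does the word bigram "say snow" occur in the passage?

5

Scanning the 31 overlapping bigram windows for "say snow":
  position 3–4: say snow
  position 10–11: say snow
  position 21–22: say snow
  position 25–26: say snow
  position 28–29: say snow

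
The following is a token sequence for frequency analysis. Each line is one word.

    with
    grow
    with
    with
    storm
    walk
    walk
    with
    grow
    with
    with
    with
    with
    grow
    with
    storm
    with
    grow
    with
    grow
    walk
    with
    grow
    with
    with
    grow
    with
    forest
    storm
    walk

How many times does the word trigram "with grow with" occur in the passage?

Scanning the 28 overlapping trigram windows for "with grow with":
  position 1–3: with grow with
  position 8–10: with grow with
  position 13–15: with grow with
  position 17–19: with grow with
  position 22–24: with grow with
  position 25–27: with grow with

6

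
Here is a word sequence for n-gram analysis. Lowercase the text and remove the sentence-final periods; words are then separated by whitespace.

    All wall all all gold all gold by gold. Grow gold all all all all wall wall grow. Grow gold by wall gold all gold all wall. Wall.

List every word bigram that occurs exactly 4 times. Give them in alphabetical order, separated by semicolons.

all all; gold all

Bigram counts meeting the condition (exactly 4 times):
  all all: 4
  gold all: 4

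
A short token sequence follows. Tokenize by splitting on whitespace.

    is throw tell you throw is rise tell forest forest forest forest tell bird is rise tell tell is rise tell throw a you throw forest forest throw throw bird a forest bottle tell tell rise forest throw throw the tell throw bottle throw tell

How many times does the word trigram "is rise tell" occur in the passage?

3

Scanning the 43 overlapping trigram windows for "is rise tell":
  position 6–8: is rise tell
  position 15–17: is rise tell
  position 19–21: is rise tell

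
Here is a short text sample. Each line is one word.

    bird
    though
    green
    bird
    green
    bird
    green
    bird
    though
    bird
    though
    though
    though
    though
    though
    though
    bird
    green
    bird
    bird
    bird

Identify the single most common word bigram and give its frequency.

"though though", 5 times

Bigram frequencies (highest first):
  though though: 5
  green bird: 4
  bird though: 3
  bird green: 3
  though bird: 2
  bird bird: 2
  … (1 more, each ≤ 1)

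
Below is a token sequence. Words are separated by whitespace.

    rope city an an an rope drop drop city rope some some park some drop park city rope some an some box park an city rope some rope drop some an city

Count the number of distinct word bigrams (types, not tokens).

32 tokens → 31 bigram windows in total.
Repeated bigrams (each contributes count−1 duplicates):
  city rope: 3
  rope some: 3
  an an: 2
  an city: 2
  rope drop: 2
  some an: 2
8 duplicate windows → 31 − 8 = 23 distinct.

23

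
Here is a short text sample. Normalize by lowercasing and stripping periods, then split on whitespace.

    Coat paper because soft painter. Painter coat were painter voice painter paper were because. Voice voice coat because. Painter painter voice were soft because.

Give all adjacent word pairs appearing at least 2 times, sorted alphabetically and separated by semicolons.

painter painter; painter voice

Bigram counts meeting the condition (at least 2 times):
  painter painter: 2
  painter voice: 2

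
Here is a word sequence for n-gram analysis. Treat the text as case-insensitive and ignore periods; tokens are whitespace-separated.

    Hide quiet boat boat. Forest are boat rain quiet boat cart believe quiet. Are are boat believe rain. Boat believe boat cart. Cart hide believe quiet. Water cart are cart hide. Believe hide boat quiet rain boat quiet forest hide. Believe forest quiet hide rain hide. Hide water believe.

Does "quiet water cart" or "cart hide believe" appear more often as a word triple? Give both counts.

"cart hide believe" (2 vs 1)

"quiet water cart": 1 occurrence
"cart hide believe": 2 occurrences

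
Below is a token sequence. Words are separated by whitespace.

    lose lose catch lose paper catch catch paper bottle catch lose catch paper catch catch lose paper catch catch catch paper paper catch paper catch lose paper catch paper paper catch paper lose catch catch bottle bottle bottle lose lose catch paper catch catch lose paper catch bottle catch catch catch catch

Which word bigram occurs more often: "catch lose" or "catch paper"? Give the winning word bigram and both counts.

"catch paper" (7 vs 5)

"catch lose": 5 occurrences
"catch paper": 7 occurrences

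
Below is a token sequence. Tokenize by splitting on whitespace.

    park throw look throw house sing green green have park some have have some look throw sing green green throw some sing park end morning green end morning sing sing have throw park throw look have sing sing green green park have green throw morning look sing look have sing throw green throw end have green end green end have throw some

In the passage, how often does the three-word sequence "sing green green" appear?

Scanning the 60 overlapping trigram windows for "sing green green":
  position 6–8: sing green green
  position 17–19: sing green green
  position 38–40: sing green green

3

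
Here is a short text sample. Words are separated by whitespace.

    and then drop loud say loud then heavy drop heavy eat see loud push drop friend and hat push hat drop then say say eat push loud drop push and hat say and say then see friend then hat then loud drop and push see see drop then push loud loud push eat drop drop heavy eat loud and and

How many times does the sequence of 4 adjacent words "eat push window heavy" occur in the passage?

0

Scanning the 57 overlapping 4-gram windows for "eat push window heavy":
  (none found)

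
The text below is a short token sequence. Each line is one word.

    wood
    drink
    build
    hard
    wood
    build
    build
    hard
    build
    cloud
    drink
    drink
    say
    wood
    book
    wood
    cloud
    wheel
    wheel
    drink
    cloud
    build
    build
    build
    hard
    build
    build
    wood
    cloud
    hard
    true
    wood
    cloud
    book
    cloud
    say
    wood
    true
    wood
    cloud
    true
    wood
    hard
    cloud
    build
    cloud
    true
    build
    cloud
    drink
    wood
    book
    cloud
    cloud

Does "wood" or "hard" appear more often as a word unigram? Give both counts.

"wood": 10 occurrences
"hard": 5 occurrences

"wood" (10 vs 5)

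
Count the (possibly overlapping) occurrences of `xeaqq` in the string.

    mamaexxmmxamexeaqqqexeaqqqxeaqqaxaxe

3

Sliding a length-5 window over the 36 characters (32 positions):
  position 14–18: xeaqq
  position 21–25: xeaqq
  position 27–31: xeaqq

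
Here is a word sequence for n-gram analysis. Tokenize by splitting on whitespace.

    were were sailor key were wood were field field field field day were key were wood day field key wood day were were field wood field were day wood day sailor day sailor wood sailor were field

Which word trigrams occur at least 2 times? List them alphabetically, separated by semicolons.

field field field; key were wood

Trigram counts meeting the condition (at least 2 times):
  field field field: 2
  key were wood: 2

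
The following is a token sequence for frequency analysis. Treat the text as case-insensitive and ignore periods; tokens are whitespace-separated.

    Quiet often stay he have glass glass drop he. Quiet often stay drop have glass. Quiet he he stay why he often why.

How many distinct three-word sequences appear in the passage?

20

23 tokens → 21 trigram windows in total.
Repeated trigrams (each contributes count−1 duplicates):
  quiet often stay: 2
1 duplicate windows → 21 − 1 = 20 distinct.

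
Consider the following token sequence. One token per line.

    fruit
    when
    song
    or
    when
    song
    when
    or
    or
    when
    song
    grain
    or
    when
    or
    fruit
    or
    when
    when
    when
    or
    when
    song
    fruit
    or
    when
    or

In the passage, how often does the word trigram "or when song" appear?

Scanning the 25 overlapping trigram windows for "or when song":
  position 4–6: or when song
  position 9–11: or when song
  position 21–23: or when song

3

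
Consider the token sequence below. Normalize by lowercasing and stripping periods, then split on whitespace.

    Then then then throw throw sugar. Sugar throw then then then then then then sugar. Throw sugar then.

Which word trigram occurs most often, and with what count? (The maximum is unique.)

"then then then", 5 times

Trigram frequencies (highest first):
  then then then: 5
  then then throw: 1
  then throw throw: 1
  throw throw sugar: 1
  throw sugar sugar: 1
  sugar sugar throw: 1
  … (6 more, each ≤ 1)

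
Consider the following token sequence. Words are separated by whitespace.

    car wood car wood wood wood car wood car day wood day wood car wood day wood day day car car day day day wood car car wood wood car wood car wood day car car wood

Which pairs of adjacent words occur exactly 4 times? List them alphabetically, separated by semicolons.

Bigram counts meeting the condition (exactly 4 times):
  day wood: 4
  wood day: 4

day wood; wood day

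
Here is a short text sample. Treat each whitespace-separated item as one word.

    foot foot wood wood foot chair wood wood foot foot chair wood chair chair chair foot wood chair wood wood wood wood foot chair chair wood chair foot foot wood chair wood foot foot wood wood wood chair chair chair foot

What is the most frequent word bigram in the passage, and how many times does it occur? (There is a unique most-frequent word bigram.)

Bigram frequencies (highest first):
  wood wood: 7
  chair wood: 5
  wood chair: 5
  chair chair: 5
  foot foot: 4
  foot wood: 4
  … (3 more, each ≤ 4)

"wood wood", 7 times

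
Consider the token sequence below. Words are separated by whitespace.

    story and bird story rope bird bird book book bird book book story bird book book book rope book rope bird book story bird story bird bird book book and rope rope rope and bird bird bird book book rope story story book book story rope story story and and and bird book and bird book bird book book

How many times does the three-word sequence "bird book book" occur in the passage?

Scanning the 57 overlapping trigram windows for "bird book book":
  position 7–9: bird book book
  position 10–12: bird book book
  position 14–16: bird book book
  position 27–29: bird book book
  position 37–39: bird book book
  position 57–59: bird book book

6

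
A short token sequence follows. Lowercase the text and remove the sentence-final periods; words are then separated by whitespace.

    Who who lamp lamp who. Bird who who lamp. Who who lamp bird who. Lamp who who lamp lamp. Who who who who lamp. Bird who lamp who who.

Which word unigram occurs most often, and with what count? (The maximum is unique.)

"who", 17 times

Unigram frequencies (highest first):
  who: 17
  lamp: 9
  bird: 3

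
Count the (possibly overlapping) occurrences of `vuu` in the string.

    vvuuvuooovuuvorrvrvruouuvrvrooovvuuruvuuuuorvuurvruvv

Sliding a length-3 window over the 53 characters (51 positions):
  position 2–4: vuu
  position 10–12: vuu
  position 33–35: vuu
  position 38–40: vuu
  position 45–47: vuu

5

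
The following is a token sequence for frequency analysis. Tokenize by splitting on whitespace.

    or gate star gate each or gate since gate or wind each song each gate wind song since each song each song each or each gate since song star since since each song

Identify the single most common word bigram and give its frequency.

Bigram frequencies (highest first):
  each song: 4
  song each: 3
  or gate: 2
  each or: 2
  gate since: 2
  each gate: 2
  … (16 more, each ≤ 2)

"each song", 4 times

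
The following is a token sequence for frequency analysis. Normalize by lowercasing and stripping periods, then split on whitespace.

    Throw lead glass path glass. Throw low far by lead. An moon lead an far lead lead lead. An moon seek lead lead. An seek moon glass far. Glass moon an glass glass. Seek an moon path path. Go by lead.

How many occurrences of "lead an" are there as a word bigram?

4

Scanning the 40 overlapping bigram windows for "lead an":
  position 10–11: lead an
  position 13–14: lead an
  position 18–19: lead an
  position 23–24: lead an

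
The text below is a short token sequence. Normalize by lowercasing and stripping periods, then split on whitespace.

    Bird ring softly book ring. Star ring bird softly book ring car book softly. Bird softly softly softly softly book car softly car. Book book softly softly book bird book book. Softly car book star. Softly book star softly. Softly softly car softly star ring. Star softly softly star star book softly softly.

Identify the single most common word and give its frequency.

"softly", 20 times

Unigram frequencies (highest first):
  softly: 20
  book: 12
  star: 7
  ring: 5
  car: 5
  bird: 4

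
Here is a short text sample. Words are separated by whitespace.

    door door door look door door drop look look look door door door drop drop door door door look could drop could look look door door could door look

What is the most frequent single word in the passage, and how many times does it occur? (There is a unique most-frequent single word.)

"door", 14 times

Unigram frequencies (highest first):
  door: 14
  look: 8
  drop: 4
  could: 3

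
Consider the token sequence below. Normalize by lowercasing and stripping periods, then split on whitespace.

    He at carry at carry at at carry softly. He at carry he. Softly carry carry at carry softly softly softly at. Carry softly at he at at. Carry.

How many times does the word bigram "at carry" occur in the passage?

Scanning the 28 overlapping bigram windows for "at carry":
  position 2–3: at carry
  position 4–5: at carry
  position 7–8: at carry
  position 11–12: at carry
  position 17–18: at carry
  position 22–23: at carry
  position 28–29: at carry

7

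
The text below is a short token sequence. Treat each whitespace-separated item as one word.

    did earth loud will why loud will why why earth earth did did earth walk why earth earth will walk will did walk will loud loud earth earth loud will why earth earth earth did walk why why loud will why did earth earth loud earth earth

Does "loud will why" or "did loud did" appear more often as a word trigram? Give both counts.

"loud will why" (4 vs 0)

"loud will why": 4 occurrences
"did loud did": 0 occurrences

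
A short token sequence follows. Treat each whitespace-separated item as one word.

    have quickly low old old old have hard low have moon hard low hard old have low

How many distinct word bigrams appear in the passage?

13

17 tokens → 16 bigram windows in total.
Repeated bigrams (each contributes count−1 duplicates):
  hard low: 2
  old have: 2
  old old: 2
3 duplicate windows → 16 − 3 = 13 distinct.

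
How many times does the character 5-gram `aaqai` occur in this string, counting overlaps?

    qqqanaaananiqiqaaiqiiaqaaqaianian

Sliding a length-5 window over the 33 characters (29 positions):
  position 24–28: aaqai

1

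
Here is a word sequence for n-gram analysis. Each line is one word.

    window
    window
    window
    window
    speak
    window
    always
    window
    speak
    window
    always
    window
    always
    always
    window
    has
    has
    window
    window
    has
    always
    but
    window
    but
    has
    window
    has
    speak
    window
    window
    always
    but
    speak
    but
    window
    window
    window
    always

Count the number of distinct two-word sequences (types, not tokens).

17

38 tokens → 37 bigram windows in total.
Repeated bigrams (each contributes count−1 duplicates):
  window window: 7
  window always: 5
  always window: 3
  speak window: 3
  window has: 3
  always but: 2
  but window: 2
  has window: 2
  … (1 more repeated)
20 duplicate windows → 37 − 20 = 17 distinct.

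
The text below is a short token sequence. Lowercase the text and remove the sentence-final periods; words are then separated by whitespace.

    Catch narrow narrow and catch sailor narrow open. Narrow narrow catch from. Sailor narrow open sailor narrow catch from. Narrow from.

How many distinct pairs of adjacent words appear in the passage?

14

21 tokens → 20 bigram windows in total.
Repeated bigrams (each contributes count−1 duplicates):
  sailor narrow: 3
  catch from: 2
  narrow catch: 2
  narrow narrow: 2
  narrow open: 2
6 duplicate windows → 20 − 6 = 14 distinct.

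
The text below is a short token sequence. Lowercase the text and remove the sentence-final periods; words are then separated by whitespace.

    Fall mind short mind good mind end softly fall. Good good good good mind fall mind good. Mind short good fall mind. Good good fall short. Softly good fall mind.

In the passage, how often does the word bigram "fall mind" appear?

Scanning the 29 overlapping bigram windows for "fall mind":
  position 1–2: fall mind
  position 15–16: fall mind
  position 21–22: fall mind
  position 29–30: fall mind

4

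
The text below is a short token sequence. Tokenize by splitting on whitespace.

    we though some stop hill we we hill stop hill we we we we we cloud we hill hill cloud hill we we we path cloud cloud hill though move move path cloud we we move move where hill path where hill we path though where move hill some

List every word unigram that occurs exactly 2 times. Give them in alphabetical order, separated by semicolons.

some; stop

Unigram counts meeting the condition (exactly 2 times):
  some: 2
  stop: 2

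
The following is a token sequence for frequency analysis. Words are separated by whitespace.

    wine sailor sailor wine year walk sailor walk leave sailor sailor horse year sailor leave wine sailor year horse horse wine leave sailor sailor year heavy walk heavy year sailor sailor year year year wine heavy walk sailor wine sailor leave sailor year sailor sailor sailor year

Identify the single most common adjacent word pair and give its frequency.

"sailor sailor", 6 times

Bigram frequencies (highest first):
  sailor sailor: 6
  sailor year: 5
  wine sailor: 3
  leave sailor: 3
  year sailor: 3
  sailor wine: 2
  … (20 more, each ≤ 2)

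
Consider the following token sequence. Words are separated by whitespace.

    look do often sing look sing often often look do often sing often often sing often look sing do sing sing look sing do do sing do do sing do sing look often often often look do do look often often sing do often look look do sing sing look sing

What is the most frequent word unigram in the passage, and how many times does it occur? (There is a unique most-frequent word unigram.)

Unigram frequencies (highest first):
  sing: 15
  often: 13
  do: 12
  look: 11

"sing", 15 times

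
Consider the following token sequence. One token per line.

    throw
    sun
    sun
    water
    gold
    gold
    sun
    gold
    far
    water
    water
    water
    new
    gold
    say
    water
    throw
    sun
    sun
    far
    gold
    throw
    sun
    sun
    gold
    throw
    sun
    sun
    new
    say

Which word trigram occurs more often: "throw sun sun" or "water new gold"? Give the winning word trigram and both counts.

"throw sun sun": 4 occurrences
"water new gold": 1 occurrence

"throw sun sun" (4 vs 1)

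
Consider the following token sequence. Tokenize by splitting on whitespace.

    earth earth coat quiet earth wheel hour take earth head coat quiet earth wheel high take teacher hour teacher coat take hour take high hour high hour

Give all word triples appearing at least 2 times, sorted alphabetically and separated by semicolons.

Trigram counts meeting the condition (at least 2 times):
  coat quiet earth: 2
  quiet earth wheel: 2

coat quiet earth; quiet earth wheel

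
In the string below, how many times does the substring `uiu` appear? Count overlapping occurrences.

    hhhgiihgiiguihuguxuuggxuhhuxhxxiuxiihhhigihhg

Sliding a length-3 window over the 45 characters (43 positions):
  (no match at any position)

0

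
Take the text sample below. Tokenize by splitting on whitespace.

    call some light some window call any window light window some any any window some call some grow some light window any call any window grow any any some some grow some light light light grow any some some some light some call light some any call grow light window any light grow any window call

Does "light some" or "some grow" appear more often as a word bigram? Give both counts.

"light some" (3 vs 2)

"light some": 3 occurrences
"some grow": 2 occurrences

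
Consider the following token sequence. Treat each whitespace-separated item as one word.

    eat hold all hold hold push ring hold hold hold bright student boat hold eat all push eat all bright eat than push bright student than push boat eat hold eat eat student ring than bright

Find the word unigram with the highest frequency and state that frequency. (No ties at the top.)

"hold", 8 times

Unigram frequencies (highest first):
  hold: 8
  eat: 7
  push: 4
  bright: 4
  all: 3
  student: 3
  … (3 more, each ≤ 3)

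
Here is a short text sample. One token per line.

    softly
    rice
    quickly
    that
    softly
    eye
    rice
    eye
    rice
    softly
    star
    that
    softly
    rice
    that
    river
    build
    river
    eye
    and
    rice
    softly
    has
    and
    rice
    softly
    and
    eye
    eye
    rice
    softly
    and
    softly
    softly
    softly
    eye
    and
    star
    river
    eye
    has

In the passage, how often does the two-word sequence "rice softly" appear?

Scanning the 40 overlapping bigram windows for "rice softly":
  position 9–10: rice softly
  position 21–22: rice softly
  position 25–26: rice softly
  position 30–31: rice softly

4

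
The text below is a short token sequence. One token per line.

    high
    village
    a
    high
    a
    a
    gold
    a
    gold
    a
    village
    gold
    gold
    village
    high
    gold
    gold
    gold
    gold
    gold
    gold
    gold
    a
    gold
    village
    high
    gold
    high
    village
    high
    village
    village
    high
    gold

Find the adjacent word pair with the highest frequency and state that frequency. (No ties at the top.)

Bigram frequencies (highest first):
  gold gold: 7
  village high: 4
  high village: 3
  a gold: 3
  gold a: 3
  high gold: 3
  … (9 more, each ≤ 2)

"gold gold", 7 times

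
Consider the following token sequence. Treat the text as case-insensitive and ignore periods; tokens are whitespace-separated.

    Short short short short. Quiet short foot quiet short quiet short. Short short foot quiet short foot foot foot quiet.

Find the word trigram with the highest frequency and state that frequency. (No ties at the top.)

"short short short", 3 times

Trigram frequencies (highest first):
  short short short: 3
  short quiet short: 2
  quiet short foot: 2
  short foot quiet: 2
  foot quiet short: 2
  short short quiet: 1
  … (6 more, each ≤ 1)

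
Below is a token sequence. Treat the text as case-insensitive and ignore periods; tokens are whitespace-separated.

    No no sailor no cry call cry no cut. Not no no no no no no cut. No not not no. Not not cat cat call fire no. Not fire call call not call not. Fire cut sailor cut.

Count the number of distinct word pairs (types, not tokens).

39 tokens → 38 bigram windows in total.
Repeated bigrams (each contributes count−1 duplicates):
  no no: 6
  no not: 3
  call not: 2
  no cut: 2
  not fire: 2
  not no: 2
  not not: 2
12 duplicate windows → 38 − 12 = 26 distinct.

26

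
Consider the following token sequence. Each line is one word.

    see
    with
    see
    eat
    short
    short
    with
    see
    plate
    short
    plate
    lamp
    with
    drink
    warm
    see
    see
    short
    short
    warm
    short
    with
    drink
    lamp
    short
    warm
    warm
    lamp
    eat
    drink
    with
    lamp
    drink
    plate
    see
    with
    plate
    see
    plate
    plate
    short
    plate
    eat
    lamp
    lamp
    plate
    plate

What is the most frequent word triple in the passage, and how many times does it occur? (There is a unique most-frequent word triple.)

"plate short plate", 2 times

Trigram frequencies (highest first):
  plate short plate: 2
  see with see: 1
  with see eat: 1
  see eat short: 1
  eat short short: 1
  short short with: 1
  … (38 more, each ≤ 1)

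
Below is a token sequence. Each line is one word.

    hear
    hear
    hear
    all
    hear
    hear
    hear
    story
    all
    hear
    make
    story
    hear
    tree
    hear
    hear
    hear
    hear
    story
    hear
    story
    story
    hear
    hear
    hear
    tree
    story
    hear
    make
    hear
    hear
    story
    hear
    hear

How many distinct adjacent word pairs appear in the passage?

13

34 tokens → 33 bigram windows in total.
Repeated bigrams (each contributes count−1 duplicates):
  hear hear: 11
  story hear: 5
  hear story: 4
  all hear: 2
  hear make: 2
  hear tree: 2
20 duplicate windows → 33 − 20 = 13 distinct.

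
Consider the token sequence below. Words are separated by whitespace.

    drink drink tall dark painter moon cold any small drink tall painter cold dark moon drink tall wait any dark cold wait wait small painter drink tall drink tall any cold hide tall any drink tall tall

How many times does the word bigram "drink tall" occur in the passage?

6

Scanning the 36 overlapping bigram windows for "drink tall":
  position 2–3: drink tall
  position 10–11: drink tall
  position 16–17: drink tall
  position 26–27: drink tall
  position 28–29: drink tall
  position 35–36: drink tall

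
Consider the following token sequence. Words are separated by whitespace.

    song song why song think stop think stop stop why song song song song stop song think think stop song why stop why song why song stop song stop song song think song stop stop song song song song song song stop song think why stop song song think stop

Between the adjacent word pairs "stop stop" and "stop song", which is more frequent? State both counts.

"stop song" (7 vs 2)

"stop stop": 2 occurrences
"stop song": 7 occurrences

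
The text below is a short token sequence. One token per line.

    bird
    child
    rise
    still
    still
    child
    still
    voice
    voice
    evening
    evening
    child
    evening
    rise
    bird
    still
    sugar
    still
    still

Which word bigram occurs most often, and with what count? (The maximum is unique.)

"still still", 2 times

Bigram frequencies (highest first):
  still still: 2
  bird child: 1
  child rise: 1
  rise still: 1
  still child: 1
  child still: 1
  … (11 more, each ≤ 1)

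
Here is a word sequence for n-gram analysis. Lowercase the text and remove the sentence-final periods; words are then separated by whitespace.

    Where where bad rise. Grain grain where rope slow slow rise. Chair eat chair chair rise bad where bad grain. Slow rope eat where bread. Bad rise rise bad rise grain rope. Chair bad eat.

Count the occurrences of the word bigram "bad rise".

Scanning the 34 overlapping bigram windows for "bad rise":
  position 3–4: bad rise
  position 26–27: bad rise
  position 29–30: bad rise

3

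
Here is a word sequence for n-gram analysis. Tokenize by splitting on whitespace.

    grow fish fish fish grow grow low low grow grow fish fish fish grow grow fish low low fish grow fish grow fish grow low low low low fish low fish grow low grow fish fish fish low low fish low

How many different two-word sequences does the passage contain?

41 tokens → 40 bigram windows in total.
Repeated bigrams (each contributes count−1 duplicates):
  fish fish: 6
  fish grow: 6
  grow fish: 6
  low low: 6
  fish low: 4
  low fish: 4
  grow grow: 3
  grow low: 3
  … (1 more repeated)
31 duplicate windows → 40 − 31 = 9 distinct.

9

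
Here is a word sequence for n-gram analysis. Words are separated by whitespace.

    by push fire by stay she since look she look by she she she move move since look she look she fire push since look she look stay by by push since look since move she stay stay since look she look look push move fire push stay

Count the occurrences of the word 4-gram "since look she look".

4

Scanning the 45 overlapping 4-gram windows for "since look she look":
  position 7–10: since look she look
  position 17–20: since look she look
  position 24–27: since look she look
  position 39–42: since look she look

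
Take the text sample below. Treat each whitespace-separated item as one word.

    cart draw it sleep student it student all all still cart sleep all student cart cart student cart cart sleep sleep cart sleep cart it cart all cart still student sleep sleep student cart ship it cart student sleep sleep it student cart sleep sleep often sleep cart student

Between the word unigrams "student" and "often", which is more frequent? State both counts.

"student" (9 vs 1)

"student": 9 occurrences
"often": 1 occurrence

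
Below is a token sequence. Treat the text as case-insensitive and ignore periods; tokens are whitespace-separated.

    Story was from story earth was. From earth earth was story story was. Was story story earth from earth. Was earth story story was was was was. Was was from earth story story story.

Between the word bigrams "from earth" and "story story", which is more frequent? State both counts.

"from earth": 3 occurrences
"story story": 5 occurrences

"story story" (5 vs 3)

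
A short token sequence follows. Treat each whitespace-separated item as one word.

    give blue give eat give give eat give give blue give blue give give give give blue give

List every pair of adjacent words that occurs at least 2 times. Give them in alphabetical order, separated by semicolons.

Bigram counts meeting the condition (at least 2 times):
  blue give: 4
  eat give: 2
  give blue: 4
  give eat: 2
  give give: 5

blue give; eat give; give blue; give eat; give give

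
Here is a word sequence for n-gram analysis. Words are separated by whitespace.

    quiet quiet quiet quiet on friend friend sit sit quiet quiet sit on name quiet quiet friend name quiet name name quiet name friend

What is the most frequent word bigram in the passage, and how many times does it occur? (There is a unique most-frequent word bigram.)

Bigram frequencies (highest first):
  quiet quiet: 5
  name quiet: 3
  quiet name: 2
  quiet on: 1
  on friend: 1
  friend friend: 1
  … (10 more, each ≤ 1)

"quiet quiet", 5 times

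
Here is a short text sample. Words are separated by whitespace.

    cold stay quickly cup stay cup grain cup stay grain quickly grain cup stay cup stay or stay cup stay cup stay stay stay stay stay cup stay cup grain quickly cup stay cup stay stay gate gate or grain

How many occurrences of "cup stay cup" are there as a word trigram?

5

Scanning the 38 overlapping trigram windows for "cup stay cup":
  position 4–6: cup stay cup
  position 13–15: cup stay cup
  position 19–21: cup stay cup
  position 27–29: cup stay cup
  position 32–34: cup stay cup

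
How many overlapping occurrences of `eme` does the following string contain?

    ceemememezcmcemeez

Sliding a length-3 window over the 18 characters (16 positions):
  position 3–5: eme
  position 5–7: eme
  position 7–9: eme
  position 14–16: eme

4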